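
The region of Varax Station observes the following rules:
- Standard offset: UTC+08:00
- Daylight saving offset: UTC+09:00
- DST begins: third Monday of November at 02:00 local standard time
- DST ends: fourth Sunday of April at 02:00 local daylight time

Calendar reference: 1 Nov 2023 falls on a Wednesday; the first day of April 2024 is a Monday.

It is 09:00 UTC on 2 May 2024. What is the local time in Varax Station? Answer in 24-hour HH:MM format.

17:00

1 November 2023 is a Wednesday, so the first Monday is November 6 and the third is November 20.
1 April 2024 is a Monday, so the first Sunday is April 7 and the fourth is April 28.
At the standard offset (UTC+08:00), 09:00 UTC + 8h = 17:00 Varax Station standard time.
The standard-time date in Varax Station, 2 May 2024, is outside the daylight-saving period (20 November 2023 – 28 April 2024), so Varax Station is on standard time, UTC+08:00.
09:00 UTC + 8h = 17:00 local.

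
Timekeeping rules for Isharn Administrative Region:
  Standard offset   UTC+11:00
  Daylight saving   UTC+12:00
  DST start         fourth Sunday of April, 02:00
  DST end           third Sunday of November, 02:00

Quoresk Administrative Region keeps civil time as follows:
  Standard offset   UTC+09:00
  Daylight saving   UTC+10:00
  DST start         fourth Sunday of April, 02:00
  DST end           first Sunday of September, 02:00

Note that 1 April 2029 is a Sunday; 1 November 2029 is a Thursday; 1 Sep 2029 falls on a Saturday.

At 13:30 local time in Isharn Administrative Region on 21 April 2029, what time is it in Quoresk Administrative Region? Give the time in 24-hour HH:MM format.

1 April 2029 is a Sunday, so the first Sunday is April 1 and the fourth is April 22.
1 November 2029 is a Thursday, so the first Sunday is November 4 and the third is November 18.
21 April 2029 does not fall between 22 April and 18 November, so daylight saving is not in effect and Isharn Administrative Region is at UTC+11:00.
13:30 Isharn Administrative Region − 11h = 02:30 UTC.
1 April 2029 is a Sunday, so the first Sunday is April 1 and the fourth is April 22.
1 September 2029 is a Saturday, so the first Sunday is September 2.
At the standard offset (UTC+09:00), 02:30 UTC + 9h = 11:30 Quoresk Administrative Region standard time.
Daylight saving runs 22 April – 2 September; the standard-time date in Quoresk Administrative Region, 21 April 2029, is outside that window, so Quoresk Administrative Region is on standard time at UTC+09:00.
02:30 UTC + 9h = 11:30 Quoresk Administrative Region.

11:30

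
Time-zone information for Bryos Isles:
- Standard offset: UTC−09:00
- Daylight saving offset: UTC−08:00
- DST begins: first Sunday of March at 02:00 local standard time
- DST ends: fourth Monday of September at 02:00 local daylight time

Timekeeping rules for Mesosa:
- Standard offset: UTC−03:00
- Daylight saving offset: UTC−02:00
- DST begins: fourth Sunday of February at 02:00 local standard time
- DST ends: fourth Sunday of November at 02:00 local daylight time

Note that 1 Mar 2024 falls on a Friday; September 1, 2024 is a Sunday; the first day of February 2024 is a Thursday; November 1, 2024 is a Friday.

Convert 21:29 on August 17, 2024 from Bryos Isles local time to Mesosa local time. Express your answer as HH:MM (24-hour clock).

03:29

1 March 2024 is a Friday, so the first Sunday is March 3.
1 September 2024 is a Sunday, so the first Monday is September 2 and the fourth is September 23.
August 17, 2024 lies within the daylight-saving period (3 March – 23 September), so Bryos Isles is on daylight time, UTC−08:00.
21:29 Bryos Isles + 8h = 05:29 UTC (rolling into the next day, 18 August 2024).
1 February 2024 is a Thursday, so the first Sunday is February 4 and the fourth is February 25.
1 November 2024 is a Friday, so the first Sunday is November 3 and the fourth is November 24.
At the standard offset (UTC−03:00), 05:29 UTC − 3h = 02:29 Mesosa standard time.
The standard-time date in Mesosa, August 18, 2024, lies within the daylight-saving period (25 February – 24 November), so Mesosa is on daylight time, UTC−02:00.
05:29 UTC − 2h = 03:29 Mesosa.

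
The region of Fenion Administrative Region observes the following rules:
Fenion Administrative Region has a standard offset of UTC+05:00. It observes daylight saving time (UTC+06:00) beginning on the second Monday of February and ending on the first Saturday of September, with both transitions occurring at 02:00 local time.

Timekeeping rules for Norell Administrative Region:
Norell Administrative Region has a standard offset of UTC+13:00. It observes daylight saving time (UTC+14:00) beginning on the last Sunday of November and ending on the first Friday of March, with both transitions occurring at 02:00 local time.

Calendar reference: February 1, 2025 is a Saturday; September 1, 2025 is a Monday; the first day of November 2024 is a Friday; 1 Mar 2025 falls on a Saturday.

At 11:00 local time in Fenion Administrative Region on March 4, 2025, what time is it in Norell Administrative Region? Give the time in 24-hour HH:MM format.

19:00

1 February 2025 is a Saturday, so the first Monday is February 3 and the second is February 10.
1 September 2025 is a Monday, so the first Saturday is September 6.
March 4, 2025 lies within the daylight-saving period (10 February – 6 September), so Fenion Administrative Region is on daylight time, UTC+06:00.
11:00 Fenion Administrative Region − 6h = 05:00 UTC.
1 November 2024 is a Friday, so Sundays fall on 3, 10, 17, 24; the last is November 24.
1 March 2025 is a Saturday, so the first Friday is March 7.
At the standard offset (UTC+13:00), 05:00 UTC + 13h = 18:00 Norell Administrative Region standard time.
The standard-time date in Norell Administrative Region, March 4, 2025, falls between 24 November 2024 and 7 March 2025, so daylight saving is in effect and Norell Administrative Region is at UTC+14:00.
05:00 UTC + 14h = 19:00 Norell Administrative Region.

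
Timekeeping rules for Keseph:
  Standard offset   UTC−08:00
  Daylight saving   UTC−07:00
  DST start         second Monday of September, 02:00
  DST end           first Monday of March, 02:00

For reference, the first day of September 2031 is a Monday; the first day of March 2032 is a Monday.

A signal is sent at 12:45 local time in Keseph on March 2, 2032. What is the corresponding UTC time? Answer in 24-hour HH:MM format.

1 September 2031 is a Monday, so the first Monday is September 1 and the second is September 8.
1 March 2032 is a Monday, so the first Monday is March 1.
March 2, 2032 does not fall between 8 September 2031 and 1 March 2032, so daylight saving is not in effect and Keseph is at UTC−08:00.
12:45 local + 8h = 20:45 UTC.

20:45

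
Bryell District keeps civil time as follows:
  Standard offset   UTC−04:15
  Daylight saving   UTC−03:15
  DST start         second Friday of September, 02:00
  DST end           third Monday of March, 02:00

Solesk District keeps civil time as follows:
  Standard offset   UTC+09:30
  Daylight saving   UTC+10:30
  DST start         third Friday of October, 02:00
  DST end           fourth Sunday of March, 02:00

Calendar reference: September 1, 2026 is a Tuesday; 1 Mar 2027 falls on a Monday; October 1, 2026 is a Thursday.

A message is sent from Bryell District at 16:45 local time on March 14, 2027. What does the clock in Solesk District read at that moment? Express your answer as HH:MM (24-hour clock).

1 September 2026 is a Tuesday, so the first Friday is September 4 and the second is September 11.
1 March 2027 is a Monday, so the first Monday is March 1 and the third is March 15.
Daylight saving runs 11 September 2026 – 15 March 2027; March 14, 2027 is inside that window, so Bryell District is at UTC−03:15.
16:45 Bryell District + 3h15m = 20:00 UTC.
1 October 2026 is a Thursday, so the first Friday is October 2 and the third is October 16.
1 March 2027 is a Monday, so the first Sunday is March 7 and the fourth is March 28.
At the standard offset (UTC+09:30), 20:00 UTC + 9h30m = 05:30 Solesk District standard time (rolling into the next day, 15 March 2027).
The standard-time date in Solesk District, March 15, 2027, lies within the daylight-saving period (16 October 2026 – 28 March 2027), so Solesk District is on daylight time, UTC+10:30.
20:00 UTC + 10h30m = 06:30 Solesk District (rolling into the next day, 15 March 2027).

06:30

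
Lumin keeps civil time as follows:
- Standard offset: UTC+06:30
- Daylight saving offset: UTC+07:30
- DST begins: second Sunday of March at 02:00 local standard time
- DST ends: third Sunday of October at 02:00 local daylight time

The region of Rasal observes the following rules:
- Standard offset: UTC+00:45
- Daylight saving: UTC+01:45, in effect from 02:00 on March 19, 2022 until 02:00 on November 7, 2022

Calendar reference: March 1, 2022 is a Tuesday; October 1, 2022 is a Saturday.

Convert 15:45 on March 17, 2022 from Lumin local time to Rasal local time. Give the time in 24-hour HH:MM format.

1 March 2022 is a Tuesday, so the first Sunday is March 6 and the second is March 13.
1 October 2022 is a Saturday, so the first Sunday is October 2 and the third is October 16.
March 17, 2022 lies within the daylight-saving period (13 March – 16 October), so Lumin is on daylight time, UTC+07:30.
15:45 Lumin − 7h30m = 08:15 UTC.
At the standard offset (UTC+00:45), 08:15 UTC + 0h45m = 09:00 Rasal standard time.
The standard-time date in Rasal, March 17, 2022, does not fall between 19 March and 7 November, so daylight saving is not in effect and Rasal is at UTC+00:45.
08:15 UTC + 0h45m = 09:00 Rasal.

09:00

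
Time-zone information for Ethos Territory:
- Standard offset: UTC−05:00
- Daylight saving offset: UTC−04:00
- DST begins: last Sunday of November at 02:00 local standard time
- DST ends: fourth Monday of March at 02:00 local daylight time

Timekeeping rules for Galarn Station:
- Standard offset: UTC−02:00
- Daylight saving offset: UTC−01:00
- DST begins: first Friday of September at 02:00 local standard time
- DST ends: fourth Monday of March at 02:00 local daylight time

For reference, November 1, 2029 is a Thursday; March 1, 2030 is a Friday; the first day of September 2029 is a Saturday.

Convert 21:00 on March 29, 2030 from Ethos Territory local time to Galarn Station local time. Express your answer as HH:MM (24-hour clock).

1 November 2029 is a Thursday, so Sundays fall on 4, 11, 18, 25; the last is November 25.
1 March 2030 is a Friday, so the first Monday is March 4 and the fourth is March 25.
March 29, 2030 is outside the daylight-saving period (25 November 2029 – 25 March 2030), so Ethos Territory is on standard time, UTC−05:00.
21:00 Ethos Territory + 5h = 02:00 UTC (rolling into the next day, 30 March 2030).
1 September 2029 is a Saturday, so the first Friday is September 7.
1 March 2030 is a Friday, so the first Monday is March 4 and the fourth is March 25.
At the standard offset (UTC−02:00), 02:00 UTC − 2h = 00:00 Galarn Station standard time.
The standard-time date in Galarn Station, March 30, 2030, is outside the daylight-saving period (7 September 2029 – 25 March 2030), so Galarn Station is on standard time, UTC−02:00.
02:00 UTC − 2h = 00:00 Galarn Station.

00:00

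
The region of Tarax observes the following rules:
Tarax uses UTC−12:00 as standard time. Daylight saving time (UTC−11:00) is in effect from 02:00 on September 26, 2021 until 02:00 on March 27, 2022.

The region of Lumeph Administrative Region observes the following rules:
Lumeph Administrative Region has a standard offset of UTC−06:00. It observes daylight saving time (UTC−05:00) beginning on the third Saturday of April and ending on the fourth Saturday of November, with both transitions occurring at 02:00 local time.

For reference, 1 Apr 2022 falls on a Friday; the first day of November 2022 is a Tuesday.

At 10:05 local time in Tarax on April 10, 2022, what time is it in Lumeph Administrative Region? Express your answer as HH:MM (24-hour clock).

16:05

April 10, 2022 does not fall between 26 September 2021 and 27 March 2022, so daylight saving is not in effect and Tarax is at UTC−12:00.
10:05 Tarax + 12h = 22:05 UTC.
1 April 2022 is a Friday, so the first Saturday is April 2 and the third is April 16.
1 November 2022 is a Tuesday, so the first Saturday is November 5 and the fourth is November 26.
At the standard offset (UTC−06:00), 22:05 UTC − 6h = 16:05 Lumeph Administrative Region standard time.
Daylight saving runs 16 April – 26 November; the standard-time date in Lumeph Administrative Region, April 10, 2022, is outside that window, so Lumeph Administrative Region is on standard time at UTC−06:00.
22:05 UTC − 6h = 16:05 Lumeph Administrative Region.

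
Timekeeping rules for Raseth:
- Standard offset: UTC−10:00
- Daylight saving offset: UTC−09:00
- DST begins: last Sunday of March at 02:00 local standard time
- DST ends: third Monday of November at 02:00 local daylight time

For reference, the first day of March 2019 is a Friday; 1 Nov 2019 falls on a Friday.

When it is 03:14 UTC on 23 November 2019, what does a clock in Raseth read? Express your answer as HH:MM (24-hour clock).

1 March 2019 is a Friday, so Sundays fall on 3, 10, 17, 24, 31; the last is March 31.
1 November 2019 is a Friday, so the first Monday is November 4 and the third is November 18.
At the standard offset (UTC−10:00), 03:14 UTC − 10h = 17:14 Raseth standard time (rolling into the previous day, 22 November 2019).
The standard-time date in Raseth, 22 November 2019, is outside the daylight-saving period (31 March – 18 November), so Raseth is on standard time, UTC−10:00.
03:14 UTC − 10h = 17:14 local (rolling into the previous day, 22 November 2019).

17:14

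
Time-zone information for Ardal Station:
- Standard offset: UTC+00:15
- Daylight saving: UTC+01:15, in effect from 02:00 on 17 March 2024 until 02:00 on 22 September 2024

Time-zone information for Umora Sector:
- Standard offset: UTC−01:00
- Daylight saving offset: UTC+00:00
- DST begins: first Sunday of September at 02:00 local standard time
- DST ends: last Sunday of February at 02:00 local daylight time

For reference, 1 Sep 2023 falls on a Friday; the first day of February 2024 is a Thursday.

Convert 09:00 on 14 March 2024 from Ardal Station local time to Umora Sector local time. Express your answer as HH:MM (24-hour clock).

14 March 2024 is outside the daylight-saving period (17 March – 22 September), so Ardal Station is on standard time, UTC+00:15.
09:00 Ardal Station − 0h15m = 08:45 UTC.
1 September 2023 is a Friday, so the first Sunday is September 3.
1 February 2024 is a Thursday, so Sundays fall on 4, 11, 18, 25; the last is February 25.
At the standard offset (UTC−01:00), 08:45 UTC − 1h = 07:45 Umora Sector standard time.
Daylight saving runs 3 September 2023 – 25 February 2024; the standard-time date in Umora Sector, 14 March 2024, is outside that window, so Umora Sector is on standard time at UTC−01:00.
08:45 UTC − 1h = 07:45 Umora Sector.

07:45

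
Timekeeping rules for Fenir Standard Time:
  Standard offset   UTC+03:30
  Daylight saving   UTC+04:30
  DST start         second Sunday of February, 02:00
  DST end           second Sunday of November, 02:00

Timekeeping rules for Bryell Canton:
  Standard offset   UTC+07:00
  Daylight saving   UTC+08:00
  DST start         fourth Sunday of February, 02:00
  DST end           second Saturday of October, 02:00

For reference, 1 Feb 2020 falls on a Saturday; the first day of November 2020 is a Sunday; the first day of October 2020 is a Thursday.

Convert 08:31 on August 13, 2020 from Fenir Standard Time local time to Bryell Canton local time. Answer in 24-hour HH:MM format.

1 February 2020 is a Saturday, so the first Sunday is February 2 and the second is February 9.
1 November 2020 is a Sunday, so the first Sunday is November 1 and the second is November 8.
Daylight saving runs 9 February – 8 November; August 13, 2020 is inside that window, so Fenir Standard Time is at UTC+04:30.
08:31 Fenir Standard Time − 4h30m = 04:01 UTC.
1 February 2020 is a Saturday, so the first Sunday is February 2 and the fourth is February 23.
1 October 2020 is a Thursday, so the first Saturday is October 3 and the second is October 10.
At the standard offset (UTC+07:00), 04:01 UTC + 7h = 11:01 Bryell Canton standard time.
The standard-time date in Bryell Canton, August 13, 2020, falls between 23 February and 10 October, so daylight saving is in effect and Bryell Canton is at UTC+08:00.
04:01 UTC + 8h = 12:01 Bryell Canton.

12:01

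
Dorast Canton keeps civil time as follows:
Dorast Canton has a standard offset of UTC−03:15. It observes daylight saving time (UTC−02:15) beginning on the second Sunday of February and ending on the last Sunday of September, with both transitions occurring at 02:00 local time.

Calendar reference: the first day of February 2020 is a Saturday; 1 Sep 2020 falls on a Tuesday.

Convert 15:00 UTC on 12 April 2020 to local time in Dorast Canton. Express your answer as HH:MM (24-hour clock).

12:45

1 February 2020 is a Saturday, so the first Sunday is February 2 and the second is February 9.
1 September 2020 is a Tuesday, so Sundays fall on 6, 13, 20, 27; the last is September 27.
At the standard offset (UTC−03:15), 15:00 UTC − 3h15m = 11:45 Dorast Canton standard time.
The standard-time date in Dorast Canton, 12 April 2020, falls between 9 February and 27 September, so daylight saving is in effect and Dorast Canton is at UTC−02:15.
15:00 UTC − 2h15m = 12:45 local.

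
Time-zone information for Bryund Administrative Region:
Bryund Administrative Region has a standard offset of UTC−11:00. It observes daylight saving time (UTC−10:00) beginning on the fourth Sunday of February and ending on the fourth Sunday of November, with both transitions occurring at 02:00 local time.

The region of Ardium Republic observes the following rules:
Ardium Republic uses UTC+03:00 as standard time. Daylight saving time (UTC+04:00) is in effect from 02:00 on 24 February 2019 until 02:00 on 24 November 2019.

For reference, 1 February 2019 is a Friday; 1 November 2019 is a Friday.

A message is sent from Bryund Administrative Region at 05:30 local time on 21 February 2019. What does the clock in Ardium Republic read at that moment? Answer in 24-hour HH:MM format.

1 February 2019 is a Friday, so the first Sunday is February 3 and the fourth is February 24.
1 November 2019 is a Friday, so the first Sunday is November 3 and the fourth is November 24.
21 February 2019 does not fall between 24 February and 24 November, so daylight saving is not in effect and Bryund Administrative Region is at UTC−11:00.
05:30 Bryund Administrative Region + 11h = 16:30 UTC.
At the standard offset (UTC+03:00), 16:30 UTC + 3h = 19:30 Ardium Republic standard time.
Daylight saving runs 24 February – 24 November; the standard-time date in Ardium Republic, 21 February 2019, is outside that window, so Ardium Republic is on standard time at UTC+03:00.
16:30 UTC + 3h = 19:30 Ardium Republic.

19:30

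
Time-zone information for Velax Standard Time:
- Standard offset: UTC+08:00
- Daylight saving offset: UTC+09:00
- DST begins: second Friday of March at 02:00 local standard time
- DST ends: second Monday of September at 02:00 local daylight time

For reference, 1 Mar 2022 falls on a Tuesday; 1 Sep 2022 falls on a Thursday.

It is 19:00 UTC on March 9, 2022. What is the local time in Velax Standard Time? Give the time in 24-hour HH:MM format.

1 March 2022 is a Tuesday, so the first Friday is March 4 and the second is March 11.
1 September 2022 is a Thursday, so the first Monday is September 5 and the second is September 12.
At the standard offset (UTC+08:00), 19:00 UTC + 8h = 03:00 Velax Standard Time standard time (rolling into the next day, 10 March 2022).
The standard-time date in Velax Standard Time, March 10, 2022, is outside the daylight-saving period (11 March – 12 September), so Velax Standard Time is on standard time, UTC+08:00.
19:00 UTC + 8h = 03:00 local (rolling into the next day, 10 March 2022).

03:00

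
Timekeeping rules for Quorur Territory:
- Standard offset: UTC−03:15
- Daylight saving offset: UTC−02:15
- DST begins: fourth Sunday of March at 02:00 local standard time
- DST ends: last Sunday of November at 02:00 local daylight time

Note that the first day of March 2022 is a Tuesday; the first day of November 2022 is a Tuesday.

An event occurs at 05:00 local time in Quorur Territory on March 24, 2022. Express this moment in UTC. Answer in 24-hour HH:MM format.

1 March 2022 is a Tuesday, so the first Sunday is March 6 and the fourth is March 27.
1 November 2022 is a Tuesday, so Sundays fall on 6, 13, 20, 27; the last is November 27.
March 24, 2022 does not fall between 27 March and 27 November, so daylight saving is not in effect and Quorur Territory is at UTC−03:15.
05:00 local + 3h15m = 08:15 UTC.

08:15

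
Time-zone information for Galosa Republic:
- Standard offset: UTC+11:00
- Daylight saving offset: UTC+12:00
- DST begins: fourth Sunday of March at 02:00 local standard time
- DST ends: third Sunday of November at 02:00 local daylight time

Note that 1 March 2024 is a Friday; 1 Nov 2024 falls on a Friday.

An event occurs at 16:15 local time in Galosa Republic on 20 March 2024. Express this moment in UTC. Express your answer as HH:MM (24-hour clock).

1 March 2024 is a Friday, so the first Sunday is March 3 and the fourth is March 24.
1 November 2024 is a Friday, so the first Sunday is November 3 and the third is November 17.
20 March 2024 is outside the daylight-saving period (24 March – 17 November), so Galosa Republic is on standard time, UTC+11:00.
16:15 local − 11h = 05:15 UTC.

05:15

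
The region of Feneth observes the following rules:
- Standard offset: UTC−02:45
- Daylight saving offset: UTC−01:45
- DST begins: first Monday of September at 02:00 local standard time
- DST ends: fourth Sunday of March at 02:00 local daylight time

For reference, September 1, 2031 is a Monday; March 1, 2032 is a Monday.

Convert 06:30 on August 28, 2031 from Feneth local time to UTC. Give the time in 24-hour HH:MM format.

09:15

1 September 2031 is a Monday, so the first Monday is September 1.
1 March 2032 is a Monday, so the first Sunday is March 7 and the fourth is March 28.
Daylight saving runs 1 September 2031 – 28 March 2032; August 28, 2031 is outside that window, so Feneth is on standard time at UTC−02:45.
06:30 local + 2h45m = 09:15 UTC.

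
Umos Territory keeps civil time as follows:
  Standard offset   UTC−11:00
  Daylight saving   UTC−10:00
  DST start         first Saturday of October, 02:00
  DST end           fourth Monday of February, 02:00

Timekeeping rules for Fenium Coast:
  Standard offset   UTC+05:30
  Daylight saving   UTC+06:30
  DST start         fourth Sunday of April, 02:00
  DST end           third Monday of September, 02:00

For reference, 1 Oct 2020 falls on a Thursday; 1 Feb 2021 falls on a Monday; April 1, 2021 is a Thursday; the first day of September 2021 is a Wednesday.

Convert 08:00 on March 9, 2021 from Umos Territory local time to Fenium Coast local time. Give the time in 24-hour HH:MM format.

1 October 2020 is a Thursday, so the first Saturday is October 3.
1 February 2021 is a Monday, so the first Monday is February 1 and the fourth is February 22.
March 9, 2021 does not fall between 3 October 2020 and 22 February 2021, so daylight saving is not in effect and Umos Territory is at UTC−11:00.
08:00 Umos Territory + 11h = 19:00 UTC.
1 April 2021 is a Thursday, so the first Sunday is April 4 and the fourth is April 25.
1 September 2021 is a Wednesday, so the first Monday is September 6 and the third is September 20.
At the standard offset (UTC+05:30), 19:00 UTC + 5h30m = 00:30 Fenium Coast standard time (rolling into the next day, 10 March 2021).
Daylight saving runs 25 April – 20 September; the standard-time date in Fenium Coast, March 10, 2021, is outside that window, so Fenium Coast is on standard time at UTC+05:30.
19:00 UTC + 5h30m = 00:30 Fenium Coast (rolling into the next day, 10 March 2021).

00:30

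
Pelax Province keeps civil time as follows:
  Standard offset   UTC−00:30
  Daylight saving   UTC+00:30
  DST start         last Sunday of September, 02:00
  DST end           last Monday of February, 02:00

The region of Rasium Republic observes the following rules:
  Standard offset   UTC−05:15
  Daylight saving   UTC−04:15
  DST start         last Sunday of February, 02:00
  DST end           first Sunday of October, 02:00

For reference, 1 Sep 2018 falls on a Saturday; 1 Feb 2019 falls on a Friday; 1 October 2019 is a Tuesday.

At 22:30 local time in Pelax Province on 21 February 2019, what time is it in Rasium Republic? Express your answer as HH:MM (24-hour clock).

16:45

1 September 2018 is a Saturday, so Sundays fall on 2, 9, 16, 23, 30; the last is September 30.
1 February 2019 is a Friday, so Mondays fall on 4, 11, 18, 25; the last is February 25.
21 February 2019 falls between 30 September 2018 and 25 February 2019, so daylight saving is in effect and Pelax Province is at UTC+00:30.
22:30 Pelax Province − 0h30m = 22:00 UTC.
1 February 2019 is a Friday, so Sundays fall on 3, 10, 17, 24; the last is February 24.
1 October 2019 is a Tuesday, so the first Sunday is October 6.
At the standard offset (UTC−05:15), 22:00 UTC − 5h15m = 16:45 Rasium Republic standard time.
The standard-time date in Rasium Republic, 21 February 2019, is outside the daylight-saving period (24 February – 6 October), so Rasium Republic is on standard time, UTC−05:15.
22:00 UTC − 5h15m = 16:45 Rasium Republic.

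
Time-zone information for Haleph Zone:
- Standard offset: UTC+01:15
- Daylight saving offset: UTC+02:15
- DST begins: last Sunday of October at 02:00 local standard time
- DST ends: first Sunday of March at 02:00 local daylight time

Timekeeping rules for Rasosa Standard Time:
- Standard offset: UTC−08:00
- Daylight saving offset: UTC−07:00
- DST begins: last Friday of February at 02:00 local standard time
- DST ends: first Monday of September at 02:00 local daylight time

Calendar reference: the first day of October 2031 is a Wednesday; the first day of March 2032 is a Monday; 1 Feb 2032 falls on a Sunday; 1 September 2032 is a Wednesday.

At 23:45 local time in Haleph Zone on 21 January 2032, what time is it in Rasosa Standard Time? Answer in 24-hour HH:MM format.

1 October 2031 is a Wednesday, so Sundays fall on 5, 12, 19, 26; the last is October 26.
1 March 2032 is a Monday, so the first Sunday is March 7.
Daylight saving runs 26 October 2031 – 7 March 2032; 21 January 2032 is inside that window, so Haleph Zone is at UTC+02:15.
23:45 Haleph Zone − 2h15m = 21:30 UTC.
1 February 2032 is a Sunday, so Fridays fall on 6, 13, 20, 27; the last is February 27.
1 September 2032 is a Wednesday, so the first Monday is September 6.
At the standard offset (UTC−08:00), 21:30 UTC − 8h = 13:30 Rasosa Standard Time standard time.
Daylight saving runs 27 February – 6 September; the standard-time date in Rasosa Standard Time, 21 January 2032, is outside that window, so Rasosa Standard Time is on standard time at UTC−08:00.
21:30 UTC − 8h = 13:30 Rasosa Standard Time.

13:30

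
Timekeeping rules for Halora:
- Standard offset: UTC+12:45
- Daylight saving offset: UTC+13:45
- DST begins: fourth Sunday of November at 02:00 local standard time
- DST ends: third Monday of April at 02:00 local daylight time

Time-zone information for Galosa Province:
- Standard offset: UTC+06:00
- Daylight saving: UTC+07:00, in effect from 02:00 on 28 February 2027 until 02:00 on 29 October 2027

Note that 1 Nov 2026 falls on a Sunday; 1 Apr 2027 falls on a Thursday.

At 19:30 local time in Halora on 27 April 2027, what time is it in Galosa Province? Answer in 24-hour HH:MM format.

13:45

1 November 2026 is a Sunday, so the first Sunday is November 1 and the fourth is November 22.
1 April 2027 is a Thursday, so the first Monday is April 5 and the third is April 19.
Daylight saving runs 22 November 2026 – 19 April 2027; 27 April 2027 is outside that window, so Halora is on standard time at UTC+12:45.
19:30 Halora − 12h45m = 06:45 UTC.
At the standard offset (UTC+06:00), 06:45 UTC + 6h = 12:45 Galosa Province standard time.
Daylight saving runs 28 February – 29 October; the standard-time date in Galosa Province, 27 April 2027, is inside that window, so Galosa Province is at UTC+07:00.
06:45 UTC + 7h = 13:45 Galosa Province.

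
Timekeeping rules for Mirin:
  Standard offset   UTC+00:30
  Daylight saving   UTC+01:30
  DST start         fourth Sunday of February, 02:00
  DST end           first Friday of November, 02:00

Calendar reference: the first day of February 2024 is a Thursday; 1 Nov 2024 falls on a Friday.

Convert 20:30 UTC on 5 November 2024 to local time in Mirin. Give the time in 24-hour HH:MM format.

21:00

1 February 2024 is a Thursday, so the first Sunday is February 4 and the fourth is February 25.
1 November 2024 is a Friday, so the first Friday is November 1.
At the standard offset (UTC+00:30), 20:30 UTC + 0h30m = 21:00 Mirin standard time.
The standard-time date in Mirin, 5 November 2024, does not fall between 25 February and 1 November, so daylight saving is not in effect and Mirin is at UTC+00:30.
20:30 UTC + 0h30m = 21:00 local.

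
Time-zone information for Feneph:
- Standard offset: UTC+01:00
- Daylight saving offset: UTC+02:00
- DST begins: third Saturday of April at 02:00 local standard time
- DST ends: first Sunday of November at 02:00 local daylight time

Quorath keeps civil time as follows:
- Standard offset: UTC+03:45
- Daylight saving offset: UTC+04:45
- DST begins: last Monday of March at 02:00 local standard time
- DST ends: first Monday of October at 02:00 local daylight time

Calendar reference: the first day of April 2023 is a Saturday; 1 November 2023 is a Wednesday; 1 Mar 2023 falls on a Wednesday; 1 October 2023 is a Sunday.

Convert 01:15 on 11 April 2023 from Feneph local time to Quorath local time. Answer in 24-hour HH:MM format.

1 April 2023 is a Saturday, so the first Saturday is April 1 and the third is April 15.
1 November 2023 is a Wednesday, so the first Sunday is November 5.
Daylight saving runs 15 April – 5 November; 11 April 2023 is outside that window, so Feneph is on standard time at UTC+01:00.
01:15 Feneph − 1h = 00:15 UTC.
1 March 2023 is a Wednesday, so Mondays fall on 6, 13, 20, 27; the last is March 27.
1 October 2023 is a Sunday, so the first Monday is October 2.
At the standard offset (UTC+03:45), 00:15 UTC + 3h45m = 04:00 Quorath standard time.
Daylight saving runs 27 March – 2 October; the standard-time date in Quorath, 11 April 2023, is inside that window, so Quorath is at UTC+04:45.
00:15 UTC + 4h45m = 05:00 Quorath.

05:00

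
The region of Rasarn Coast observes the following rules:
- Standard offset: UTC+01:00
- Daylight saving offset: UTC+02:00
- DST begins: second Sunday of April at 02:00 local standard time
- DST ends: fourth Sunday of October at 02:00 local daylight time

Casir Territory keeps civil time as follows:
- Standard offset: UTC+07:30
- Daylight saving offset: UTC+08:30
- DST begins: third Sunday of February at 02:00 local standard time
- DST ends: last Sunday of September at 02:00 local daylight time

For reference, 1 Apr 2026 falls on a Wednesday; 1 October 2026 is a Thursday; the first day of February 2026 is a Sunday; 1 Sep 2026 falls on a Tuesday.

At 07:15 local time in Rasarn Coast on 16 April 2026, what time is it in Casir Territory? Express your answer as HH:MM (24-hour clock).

13:45

1 April 2026 is a Wednesday, so the first Sunday is April 5 and the second is April 12.
1 October 2026 is a Thursday, so the first Sunday is October 4 and the fourth is October 25.
16 April 2026 falls between 12 April and 25 October, so daylight saving is in effect and Rasarn Coast is at UTC+02:00.
07:15 Rasarn Coast − 2h = 05:15 UTC.
1 February 2026 is a Sunday, so the first Sunday is February 1 and the third is February 15.
1 September 2026 is a Tuesday, so Sundays fall on 6, 13, 20, 27; the last is September 27.
At the standard offset (UTC+07:30), 05:15 UTC + 7h30m = 12:45 Casir Territory standard time.
The standard-time date in Casir Territory, 16 April 2026, falls between 15 February and 27 September, so daylight saving is in effect and Casir Territory is at UTC+08:30.
05:15 UTC + 8h30m = 13:45 Casir Territory.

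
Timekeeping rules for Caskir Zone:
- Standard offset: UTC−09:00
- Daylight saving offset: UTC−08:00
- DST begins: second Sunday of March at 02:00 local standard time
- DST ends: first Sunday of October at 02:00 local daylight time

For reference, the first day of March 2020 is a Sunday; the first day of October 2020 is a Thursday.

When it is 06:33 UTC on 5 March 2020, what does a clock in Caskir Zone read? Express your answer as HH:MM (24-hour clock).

21:33

1 March 2020 is a Sunday, so the first Sunday is March 1 and the second is March 8.
1 October 2020 is a Thursday, so the first Sunday is October 4.
At the standard offset (UTC−09:00), 06:33 UTC − 9h = 21:33 Caskir Zone standard time (rolling into the previous day, 4 March 2020).
The standard-time date in Caskir Zone, 4 March 2020, does not fall between 8 March and 4 October, so daylight saving is not in effect and Caskir Zone is at UTC−09:00.
06:33 UTC − 9h = 21:33 local (rolling into the previous day, 4 March 2020).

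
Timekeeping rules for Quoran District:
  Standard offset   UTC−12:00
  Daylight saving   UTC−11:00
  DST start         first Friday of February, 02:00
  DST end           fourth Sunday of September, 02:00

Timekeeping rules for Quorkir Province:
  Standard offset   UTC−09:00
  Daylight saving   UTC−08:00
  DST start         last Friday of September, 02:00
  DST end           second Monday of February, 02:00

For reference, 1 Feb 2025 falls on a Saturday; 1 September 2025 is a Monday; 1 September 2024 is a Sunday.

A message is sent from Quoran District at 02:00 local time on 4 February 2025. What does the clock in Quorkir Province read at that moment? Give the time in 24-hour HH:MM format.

06:00

1 February 2025 is a Saturday, so the first Friday is February 7.
1 September 2025 is a Monday, so the first Sunday is September 7 and the fourth is September 28.
4 February 2025 does not fall between 7 February and 28 September, so daylight saving is not in effect and Quoran District is at UTC−12:00.
02:00 Quoran District + 12h = 14:00 UTC.
1 September 2024 is a Sunday, so Fridays fall on 6, 13, 20, 27; the last is September 27.
1 February 2025 is a Saturday, so the first Monday is February 3 and the second is February 10.
At the standard offset (UTC−09:00), 14:00 UTC − 9h = 05:00 Quorkir Province standard time.
Daylight saving runs 27 September 2024 – 10 February 2025; the standard-time date in Quorkir Province, 4 February 2025, is inside that window, so Quorkir Province is at UTC−08:00.
14:00 UTC − 8h = 06:00 Quorkir Province.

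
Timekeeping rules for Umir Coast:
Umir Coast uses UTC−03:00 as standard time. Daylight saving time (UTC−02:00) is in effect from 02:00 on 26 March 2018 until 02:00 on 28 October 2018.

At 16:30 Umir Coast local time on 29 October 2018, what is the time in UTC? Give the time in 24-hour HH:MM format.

19:30

29 October 2018 is outside the daylight-saving period (26 March – 28 October), so Umir Coast is on standard time, UTC−03:00.
16:30 local + 3h = 19:30 UTC.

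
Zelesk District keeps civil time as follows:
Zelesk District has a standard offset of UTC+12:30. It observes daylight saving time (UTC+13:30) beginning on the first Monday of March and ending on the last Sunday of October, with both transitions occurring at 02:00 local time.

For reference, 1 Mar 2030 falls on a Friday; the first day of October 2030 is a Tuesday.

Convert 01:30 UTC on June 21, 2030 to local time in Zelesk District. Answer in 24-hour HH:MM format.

15:00

1 March 2030 is a Friday, so the first Monday is March 4.
1 October 2030 is a Tuesday, so Sundays fall on 6, 13, 20, 27; the last is October 27.
At the standard offset (UTC+12:30), 01:30 UTC + 12h30m = 14:00 Zelesk District standard time.
The standard-time date in Zelesk District, June 21, 2030, lies within the daylight-saving period (4 March – 27 October), so Zelesk District is on daylight time, UTC+13:30.
01:30 UTC + 13h30m = 15:00 local.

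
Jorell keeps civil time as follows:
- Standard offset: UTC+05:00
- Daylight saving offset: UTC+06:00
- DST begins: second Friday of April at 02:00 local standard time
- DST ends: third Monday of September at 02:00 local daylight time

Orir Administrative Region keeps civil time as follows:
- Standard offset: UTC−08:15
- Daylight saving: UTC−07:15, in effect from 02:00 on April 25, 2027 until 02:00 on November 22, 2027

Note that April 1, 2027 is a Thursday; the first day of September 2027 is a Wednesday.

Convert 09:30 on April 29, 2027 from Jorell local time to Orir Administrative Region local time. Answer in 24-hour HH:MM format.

20:15

1 April 2027 is a Thursday, so the first Friday is April 2 and the second is April 9.
1 September 2027 is a Wednesday, so the first Monday is September 6 and the third is September 20.
April 29, 2027 lies within the daylight-saving period (9 April – 20 September), so Jorell is on daylight time, UTC+06:00.
09:30 Jorell − 6h = 03:30 UTC.
At the standard offset (UTC−08:15), 03:30 UTC − 8h15m = 19:15 Orir Administrative Region standard time (rolling into the previous day, 28 April 2027).
The standard-time date in Orir Administrative Region, April 28, 2027, lies within the daylight-saving period (25 April – 22 November), so Orir Administrative Region is on daylight time, UTC−07:15.
03:30 UTC − 7h15m = 20:15 Orir Administrative Region (rolling into the previous day, 28 April 2027).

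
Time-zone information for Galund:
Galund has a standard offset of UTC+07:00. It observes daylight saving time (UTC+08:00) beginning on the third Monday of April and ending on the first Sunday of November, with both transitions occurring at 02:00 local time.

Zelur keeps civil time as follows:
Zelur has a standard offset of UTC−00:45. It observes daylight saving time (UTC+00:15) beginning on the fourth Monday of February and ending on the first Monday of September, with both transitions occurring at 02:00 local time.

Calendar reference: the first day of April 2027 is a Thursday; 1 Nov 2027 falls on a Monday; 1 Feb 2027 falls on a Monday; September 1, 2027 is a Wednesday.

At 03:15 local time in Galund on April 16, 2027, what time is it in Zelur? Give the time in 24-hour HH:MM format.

20:30

1 April 2027 is a Thursday, so the first Monday is April 5 and the third is April 19.
1 November 2027 is a Monday, so the first Sunday is November 7.
April 16, 2027 does not fall between 19 April and 7 November, so daylight saving is not in effect and Galund is at UTC+07:00.
03:15 Galund − 7h = 20:15 UTC (rolling into the previous day, 15 April 2027).
1 February 2027 is a Monday, so the first Monday is February 1 and the fourth is February 22.
1 September 2027 is a Wednesday, so the first Monday is September 6.
At the standard offset (UTC−00:45), 20:15 UTC − 0h45m = 19:30 Zelur standard time.
The standard-time date in Zelur, April 15, 2027, lies within the daylight-saving period (22 February – 6 September), so Zelur is on daylight time, UTC+00:15.
20:15 UTC + 0h15m = 20:30 Zelur.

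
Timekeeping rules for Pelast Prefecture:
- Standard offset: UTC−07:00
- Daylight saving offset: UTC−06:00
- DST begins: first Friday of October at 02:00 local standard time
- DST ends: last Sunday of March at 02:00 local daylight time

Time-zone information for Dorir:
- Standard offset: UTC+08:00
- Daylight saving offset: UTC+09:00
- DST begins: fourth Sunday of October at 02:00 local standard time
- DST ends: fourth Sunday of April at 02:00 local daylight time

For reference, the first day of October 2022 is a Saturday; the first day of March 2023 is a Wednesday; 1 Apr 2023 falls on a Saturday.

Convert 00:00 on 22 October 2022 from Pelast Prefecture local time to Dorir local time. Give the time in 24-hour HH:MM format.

14:00

1 October 2022 is a Saturday, so the first Friday is October 7.
1 March 2023 is a Wednesday, so Sundays fall on 5, 12, 19, 26; the last is March 26.
22 October 2022 lies within the daylight-saving period (7 October 2022 – 26 March 2023), so Pelast Prefecture is on daylight time, UTC−06:00.
00:00 Pelast Prefecture + 6h = 06:00 UTC.
1 October 2022 is a Saturday, so the first Sunday is October 2 and the fourth is October 23.
1 April 2023 is a Saturday, so the first Sunday is April 2 and the fourth is April 23.
At the standard offset (UTC+08:00), 06:00 UTC + 8h = 14:00 Dorir standard time.
The standard-time date in Dorir, 22 October 2022, is outside the daylight-saving period (23 October 2022 – 23 April 2023), so Dorir is on standard time, UTC+08:00.
06:00 UTC + 8h = 14:00 Dorir.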